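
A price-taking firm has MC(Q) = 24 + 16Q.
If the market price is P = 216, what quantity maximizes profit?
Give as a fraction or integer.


In perfect competition, profit is maximized where P = MC.
216 = 24 + 16Q
192 = 16Q
Q* = 192/16 = 12

12


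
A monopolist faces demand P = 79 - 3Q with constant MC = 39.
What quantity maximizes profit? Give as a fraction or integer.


TR = P*Q = (79 - 3Q)Q = 79Q - 3Q^2
MR = dTR/dQ = 79 - 6Q
Set MR = MC:
79 - 6Q = 39
40 = 6Q
Q* = 40/6 = 20/3

20/3


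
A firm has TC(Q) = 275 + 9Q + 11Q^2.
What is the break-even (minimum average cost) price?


AC(Q) = 275/Q + 9 + 11Q
To minimize: dAC/dQ = -275/Q^2 + 11 = 0
Q^2 = 275/11 = 25
Q* = 5
Min AC = 275/5 + 9 + 11*5
Min AC = 55 + 9 + 55 = 119

119


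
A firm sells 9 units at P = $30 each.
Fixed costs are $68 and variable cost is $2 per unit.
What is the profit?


Total Revenue = P * Q = 30 * 9 = $270
Total Cost = FC + VC*Q = 68 + 2*9 = $86
Profit = TR - TC = 270 - 86 = $184

$184


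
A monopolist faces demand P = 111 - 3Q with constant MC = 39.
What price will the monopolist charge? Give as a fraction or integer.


MR = 111 - 6Q
Set MR = MC: 111 - 6Q = 39
Q* = 12
Substitute into demand:
P* = 111 - 3*12 = 75

75


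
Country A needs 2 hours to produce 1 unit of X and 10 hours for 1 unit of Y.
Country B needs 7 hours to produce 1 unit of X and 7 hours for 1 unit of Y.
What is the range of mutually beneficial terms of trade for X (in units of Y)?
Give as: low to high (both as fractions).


Opportunity cost of X for Country A = hours_X / hours_Y = 2/10 = 1/5 units of Y
Opportunity cost of X for Country B = hours_X / hours_Y = 7/7 = 1 units of Y
Terms of trade must be between the two opportunity costs.
Range: 1/5 to 1

1/5 to 1


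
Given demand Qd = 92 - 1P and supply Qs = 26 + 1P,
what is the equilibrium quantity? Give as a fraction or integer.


First find equilibrium price:
92 - 1P = 26 + 1P
P* = 66/2 = 33
Then substitute into demand:
Q* = 92 - 1 * 33 = 59

59


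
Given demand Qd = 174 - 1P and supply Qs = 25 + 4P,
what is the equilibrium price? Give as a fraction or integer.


At equilibrium, Qd = Qs.
174 - 1P = 25 + 4P
174 - 25 = 1P + 4P
149 = 5P
P* = 149/5 = 149/5

149/5


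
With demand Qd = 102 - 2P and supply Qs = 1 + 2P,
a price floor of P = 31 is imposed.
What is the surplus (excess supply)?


At P = 31:
Qd = 102 - 2*31 = 40
Qs = 1 + 2*31 = 63
Surplus = Qs - Qd = 63 - 40 = 23

23


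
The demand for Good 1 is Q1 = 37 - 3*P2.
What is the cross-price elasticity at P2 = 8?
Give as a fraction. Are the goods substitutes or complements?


dQ1/dP2 = -3
At P2 = 8: Q1 = 37 - 3*8 = 13
Exy = (dQ1/dP2)(P2/Q1) = -3 * 8 / 13 = -24/13
Since Exy < 0, the goods are complements.

-24/13 (complements)


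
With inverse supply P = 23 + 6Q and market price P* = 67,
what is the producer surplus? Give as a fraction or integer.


Minimum supply price (at Q=0): P_min = 23
Quantity supplied at P* = 67:
Q* = (67 - 23)/6 = 22/3
PS = (1/2) * Q* * (P* - P_min)
PS = (1/2) * 22/3 * (67 - 23)
PS = (1/2) * 22/3 * 44 = 484/3

484/3


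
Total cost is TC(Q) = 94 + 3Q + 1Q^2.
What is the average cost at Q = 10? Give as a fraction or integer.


TC(10) = 94 + 3*10 + 1*10^2
TC(10) = 94 + 30 + 100 = 224
AC = TC/Q = 224/10 = 112/5

112/5


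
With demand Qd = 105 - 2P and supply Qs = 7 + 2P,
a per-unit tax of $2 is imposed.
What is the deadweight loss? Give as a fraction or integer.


Pre-tax equilibrium quantity: Q* = 56
Post-tax equilibrium quantity: Q_tax = 54
Reduction in quantity: Q* - Q_tax = 2
DWL = (1/2) * tax * (Q* - Q_tax)
DWL = (1/2) * 2 * 2 = 2

2


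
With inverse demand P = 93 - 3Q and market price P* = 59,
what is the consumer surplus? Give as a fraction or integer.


Maximum willingness to pay (at Q=0): P_max = 93
Quantity demanded at P* = 59:
Q* = (93 - 59)/3 = 34/3
CS = (1/2) * Q* * (P_max - P*)
CS = (1/2) * 34/3 * (93 - 59)
CS = (1/2) * 34/3 * 34 = 578/3

578/3


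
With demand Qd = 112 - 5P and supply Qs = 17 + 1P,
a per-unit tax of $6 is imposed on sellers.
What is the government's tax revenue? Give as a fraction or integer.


With tax on sellers, new supply: Qs' = 17 + 1(P - 6)
= 11 + 1P
New equilibrium quantity:
Q_new = 167/6
Tax revenue = tax * Q_new = 6 * 167/6 = 167

167


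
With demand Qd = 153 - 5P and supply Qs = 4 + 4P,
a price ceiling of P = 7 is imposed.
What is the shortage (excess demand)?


At P = 7:
Qd = 153 - 5*7 = 118
Qs = 4 + 4*7 = 32
Shortage = Qd - Qs = 118 - 32 = 86

86


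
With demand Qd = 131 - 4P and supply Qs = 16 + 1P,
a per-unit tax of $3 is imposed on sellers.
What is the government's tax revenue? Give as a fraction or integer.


With tax on sellers, new supply: Qs' = 16 + 1(P - 3)
= 13 + 1P
New equilibrium quantity:
Q_new = 183/5
Tax revenue = tax * Q_new = 3 * 183/5 = 549/5

549/5


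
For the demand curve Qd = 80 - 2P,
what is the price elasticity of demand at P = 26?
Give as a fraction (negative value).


dQ/dP = -2
At P = 26: Q = 80 - 2*26 = 28
E = (dQ/dP)(P/Q) = (-2)(26/28) = -13/7

-13/7


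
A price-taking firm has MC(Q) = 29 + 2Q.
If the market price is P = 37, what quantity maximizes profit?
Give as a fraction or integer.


In perfect competition, profit is maximized where P = MC.
37 = 29 + 2Q
8 = 2Q
Q* = 8/2 = 4

4


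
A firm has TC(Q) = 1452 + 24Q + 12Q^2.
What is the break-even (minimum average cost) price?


AC(Q) = 1452/Q + 24 + 12Q
To minimize: dAC/dQ = -1452/Q^2 + 12 = 0
Q^2 = 1452/12 = 121
Q* = 11
Min AC = 1452/11 + 24 + 12*11
Min AC = 132 + 24 + 132 = 288

288


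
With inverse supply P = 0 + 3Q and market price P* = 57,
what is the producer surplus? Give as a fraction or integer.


Minimum supply price (at Q=0): P_min = 0
Quantity supplied at P* = 57:
Q* = (57 - 0)/3 = 19
PS = (1/2) * Q* * (P* - P_min)
PS = (1/2) * 19 * (57 - 0)
PS = (1/2) * 19 * 57 = 1083/2

1083/2


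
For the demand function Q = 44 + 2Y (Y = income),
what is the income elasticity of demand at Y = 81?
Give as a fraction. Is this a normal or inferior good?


dQ/dY = 2
At Y = 81: Q = 44 + 2*81 = 206
Ey = (dQ/dY)(Y/Q) = 2 * 81 / 206 = 81/103
Since Ey > 0, this is a normal good.

81/103 (normal good)


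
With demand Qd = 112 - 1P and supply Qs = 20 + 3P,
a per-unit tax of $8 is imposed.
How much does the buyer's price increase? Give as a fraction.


With a per-unit tax, the buyer's price increase depends on relative slopes.
Supply slope: d = 3, Demand slope: b = 1
Buyer's price increase = d * tax / (b + d)
= 3 * 8 / (1 + 3)
= 24 / 4 = 6

6


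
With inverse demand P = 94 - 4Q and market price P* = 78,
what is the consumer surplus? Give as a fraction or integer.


Maximum willingness to pay (at Q=0): P_max = 94
Quantity demanded at P* = 78:
Q* = (94 - 78)/4 = 4
CS = (1/2) * Q* * (P_max - P*)
CS = (1/2) * 4 * (94 - 78)
CS = (1/2) * 4 * 16 = 32

32


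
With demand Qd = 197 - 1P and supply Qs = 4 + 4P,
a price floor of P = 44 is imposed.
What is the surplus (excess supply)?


At P = 44:
Qd = 197 - 1*44 = 153
Qs = 4 + 4*44 = 180
Surplus = Qs - Qd = 180 - 153 = 27

27


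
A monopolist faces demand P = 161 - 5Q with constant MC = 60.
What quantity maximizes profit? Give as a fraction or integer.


TR = P*Q = (161 - 5Q)Q = 161Q - 5Q^2
MR = dTR/dQ = 161 - 10Q
Set MR = MC:
161 - 10Q = 60
101 = 10Q
Q* = 101/10 = 101/10

101/10


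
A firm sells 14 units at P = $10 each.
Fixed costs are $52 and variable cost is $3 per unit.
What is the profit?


Total Revenue = P * Q = 10 * 14 = $140
Total Cost = FC + VC*Q = 52 + 3*14 = $94
Profit = TR - TC = 140 - 94 = $46

$46


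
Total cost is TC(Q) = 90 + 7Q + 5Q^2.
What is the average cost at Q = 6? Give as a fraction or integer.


TC(6) = 90 + 7*6 + 5*6^2
TC(6) = 90 + 42 + 180 = 312
AC = TC/Q = 312/6 = 52

52


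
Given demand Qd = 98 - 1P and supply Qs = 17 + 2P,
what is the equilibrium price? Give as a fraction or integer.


At equilibrium, Qd = Qs.
98 - 1P = 17 + 2P
98 - 17 = 1P + 2P
81 = 3P
P* = 81/3 = 27

27


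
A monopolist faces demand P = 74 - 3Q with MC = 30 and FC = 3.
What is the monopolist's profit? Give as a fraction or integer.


MR = MC: 74 - 6Q = 30
Q* = 22/3
P* = 74 - 3*22/3 = 52
Profit = (P* - MC)*Q* - FC
= (52 - 30)*22/3 - 3
= 22*22/3 - 3
= 484/3 - 3 = 475/3

475/3


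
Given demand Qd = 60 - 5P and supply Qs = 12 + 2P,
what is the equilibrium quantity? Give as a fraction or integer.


First find equilibrium price:
60 - 5P = 12 + 2P
P* = 48/7 = 48/7
Then substitute into demand:
Q* = 60 - 5 * 48/7 = 180/7

180/7


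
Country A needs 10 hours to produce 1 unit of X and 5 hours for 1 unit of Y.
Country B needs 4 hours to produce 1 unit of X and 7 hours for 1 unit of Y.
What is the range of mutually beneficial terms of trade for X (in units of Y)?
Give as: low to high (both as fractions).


Opportunity cost of X for Country A = hours_X / hours_Y = 10/5 = 2 units of Y
Opportunity cost of X for Country B = hours_X / hours_Y = 4/7 = 4/7 units of Y
Terms of trade must be between the two opportunity costs.
Range: 4/7 to 2

4/7 to 2


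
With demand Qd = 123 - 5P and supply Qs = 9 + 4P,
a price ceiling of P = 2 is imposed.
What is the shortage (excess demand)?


At P = 2:
Qd = 123 - 5*2 = 113
Qs = 9 + 4*2 = 17
Shortage = Qd - Qs = 113 - 17 = 96

96


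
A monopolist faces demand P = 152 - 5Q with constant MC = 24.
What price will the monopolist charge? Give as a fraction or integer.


MR = 152 - 10Q
Set MR = MC: 152 - 10Q = 24
Q* = 64/5
Substitute into demand:
P* = 152 - 5*64/5 = 88

88


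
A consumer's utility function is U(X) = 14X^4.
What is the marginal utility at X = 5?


MU = dU/dX = 14*4*X^(4-1)
MU = 56*X^3
At X = 5:
MU = 56 * 5^3
MU = 56 * 125 = 7000

7000


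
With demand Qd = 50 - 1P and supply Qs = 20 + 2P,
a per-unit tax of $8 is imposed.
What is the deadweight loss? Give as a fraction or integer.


Pre-tax equilibrium quantity: Q* = 40
Post-tax equilibrium quantity: Q_tax = 104/3
Reduction in quantity: Q* - Q_tax = 16/3
DWL = (1/2) * tax * (Q* - Q_tax)
DWL = (1/2) * 8 * 16/3 = 64/3

64/3


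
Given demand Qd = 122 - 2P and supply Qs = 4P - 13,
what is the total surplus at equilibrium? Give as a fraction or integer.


Find equilibrium: 122 - 2P = 4P - 13
122 + 13 = 6P
P* = 135/6 = 45/2
Q* = 4*45/2 - 13 = 77
Inverse demand: P = 61 - Q/2, so P_max = 61
Inverse supply: P = 13/4 + Q/4, so P_min = 13/4
CS = (1/2) * 77 * (61 - 45/2) = 5929/4
PS = (1/2) * 77 * (45/2 - 13/4) = 5929/8
TS = CS + PS = 5929/4 + 5929/8 = 17787/8

17787/8


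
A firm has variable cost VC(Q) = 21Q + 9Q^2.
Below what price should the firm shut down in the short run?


AVC(Q) = VC(Q)/Q = 21 + 9Q
AVC is increasing in Q, so minimum AVC is at Q -> 0+.
Min AVC = 21
The firm should shut down if P < 21.

21


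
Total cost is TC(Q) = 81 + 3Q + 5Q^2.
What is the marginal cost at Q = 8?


MC = dTC/dQ = 3 + 2*5*Q
At Q = 8:
MC = 3 + 10*8
MC = 3 + 80 = 83

83


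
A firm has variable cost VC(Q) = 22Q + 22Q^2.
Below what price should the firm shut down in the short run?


AVC(Q) = VC(Q)/Q = 22 + 22Q
AVC is increasing in Q, so minimum AVC is at Q -> 0+.
Min AVC = 22
The firm should shut down if P < 22.

22


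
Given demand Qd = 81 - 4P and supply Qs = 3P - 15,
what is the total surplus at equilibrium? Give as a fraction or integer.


Find equilibrium: 81 - 4P = 3P - 15
81 + 15 = 7P
P* = 96/7 = 96/7
Q* = 3*96/7 - 15 = 183/7
Inverse demand: P = 81/4 - Q/4, so P_max = 81/4
Inverse supply: P = 5 + Q/3, so P_min = 5
CS = (1/2) * 183/7 * (81/4 - 96/7) = 33489/392
PS = (1/2) * 183/7 * (96/7 - 5) = 11163/98
TS = CS + PS = 33489/392 + 11163/98 = 11163/56

11163/56


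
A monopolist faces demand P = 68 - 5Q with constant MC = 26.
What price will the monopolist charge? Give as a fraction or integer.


MR = 68 - 10Q
Set MR = MC: 68 - 10Q = 26
Q* = 21/5
Substitute into demand:
P* = 68 - 5*21/5 = 47

47


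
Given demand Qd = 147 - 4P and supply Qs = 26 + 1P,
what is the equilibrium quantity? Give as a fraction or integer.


First find equilibrium price:
147 - 4P = 26 + 1P
P* = 121/5 = 121/5
Then substitute into demand:
Q* = 147 - 4 * 121/5 = 251/5

251/5


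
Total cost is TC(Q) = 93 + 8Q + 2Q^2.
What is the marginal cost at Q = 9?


MC = dTC/dQ = 8 + 2*2*Q
At Q = 9:
MC = 8 + 4*9
MC = 8 + 36 = 44

44


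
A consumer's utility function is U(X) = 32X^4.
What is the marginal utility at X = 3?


MU = dU/dX = 32*4*X^(4-1)
MU = 128*X^3
At X = 3:
MU = 128 * 3^3
MU = 128 * 27 = 3456

3456


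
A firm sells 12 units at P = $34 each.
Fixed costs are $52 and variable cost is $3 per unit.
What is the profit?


Total Revenue = P * Q = 34 * 12 = $408
Total Cost = FC + VC*Q = 52 + 3*12 = $88
Profit = TR - TC = 408 - 88 = $320

$320


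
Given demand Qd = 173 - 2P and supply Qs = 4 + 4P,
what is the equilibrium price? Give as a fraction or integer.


At equilibrium, Qd = Qs.
173 - 2P = 4 + 4P
173 - 4 = 2P + 4P
169 = 6P
P* = 169/6 = 169/6

169/6


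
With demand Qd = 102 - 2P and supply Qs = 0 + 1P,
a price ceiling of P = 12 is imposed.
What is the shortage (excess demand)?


At P = 12:
Qd = 102 - 2*12 = 78
Qs = 0 + 1*12 = 12
Shortage = Qd - Qs = 78 - 12 = 66

66


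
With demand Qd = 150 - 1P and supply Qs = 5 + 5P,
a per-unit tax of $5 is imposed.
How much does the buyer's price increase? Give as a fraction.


With a per-unit tax, the buyer's price increase depends on relative slopes.
Supply slope: d = 5, Demand slope: b = 1
Buyer's price increase = d * tax / (b + d)
= 5 * 5 / (1 + 5)
= 25 / 6 = 25/6

25/6


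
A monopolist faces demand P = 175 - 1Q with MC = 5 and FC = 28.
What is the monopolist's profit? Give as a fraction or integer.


MR = MC: 175 - 2Q = 5
Q* = 85
P* = 175 - 1*85 = 90
Profit = (P* - MC)*Q* - FC
= (90 - 5)*85 - 28
= 85*85 - 28
= 7225 - 28 = 7197

7197


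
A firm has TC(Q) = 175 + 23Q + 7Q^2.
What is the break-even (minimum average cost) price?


AC(Q) = 175/Q + 23 + 7Q
To minimize: dAC/dQ = -175/Q^2 + 7 = 0
Q^2 = 175/7 = 25
Q* = 5
Min AC = 175/5 + 23 + 7*5
Min AC = 35 + 23 + 35 = 93

93


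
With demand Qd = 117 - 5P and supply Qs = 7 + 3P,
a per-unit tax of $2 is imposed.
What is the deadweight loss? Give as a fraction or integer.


Pre-tax equilibrium quantity: Q* = 193/4
Post-tax equilibrium quantity: Q_tax = 89/2
Reduction in quantity: Q* - Q_tax = 15/4
DWL = (1/2) * tax * (Q* - Q_tax)
DWL = (1/2) * 2 * 15/4 = 15/4

15/4


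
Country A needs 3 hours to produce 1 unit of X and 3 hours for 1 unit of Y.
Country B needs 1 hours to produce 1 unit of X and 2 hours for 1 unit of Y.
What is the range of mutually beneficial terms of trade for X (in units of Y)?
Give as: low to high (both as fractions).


Opportunity cost of X for Country A = hours_X / hours_Y = 3/3 = 1 units of Y
Opportunity cost of X for Country B = hours_X / hours_Y = 1/2 = 1/2 units of Y
Terms of trade must be between the two opportunity costs.
Range: 1/2 to 1

1/2 to 1


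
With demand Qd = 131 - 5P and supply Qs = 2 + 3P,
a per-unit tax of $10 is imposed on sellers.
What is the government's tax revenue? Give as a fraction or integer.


With tax on sellers, new supply: Qs' = 2 + 3(P - 10)
= 3P - 28
New equilibrium quantity:
Q_new = 253/8
Tax revenue = tax * Q_new = 10 * 253/8 = 1265/4

1265/4


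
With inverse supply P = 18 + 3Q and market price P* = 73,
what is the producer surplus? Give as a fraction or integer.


Minimum supply price (at Q=0): P_min = 18
Quantity supplied at P* = 73:
Q* = (73 - 18)/3 = 55/3
PS = (1/2) * Q* * (P* - P_min)
PS = (1/2) * 55/3 * (73 - 18)
PS = (1/2) * 55/3 * 55 = 3025/6

3025/6


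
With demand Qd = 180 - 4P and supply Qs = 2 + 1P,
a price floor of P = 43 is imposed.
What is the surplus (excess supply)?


At P = 43:
Qd = 180 - 4*43 = 8
Qs = 2 + 1*43 = 45
Surplus = Qs - Qd = 45 - 8 = 37

37


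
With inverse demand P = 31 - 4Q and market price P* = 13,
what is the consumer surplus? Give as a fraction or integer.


Maximum willingness to pay (at Q=0): P_max = 31
Quantity demanded at P* = 13:
Q* = (31 - 13)/4 = 9/2
CS = (1/2) * Q* * (P_max - P*)
CS = (1/2) * 9/2 * (31 - 13)
CS = (1/2) * 9/2 * 18 = 81/2

81/2


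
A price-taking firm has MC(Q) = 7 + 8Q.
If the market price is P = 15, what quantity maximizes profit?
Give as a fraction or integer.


In perfect competition, profit is maximized where P = MC.
15 = 7 + 8Q
8 = 8Q
Q* = 8/8 = 1

1


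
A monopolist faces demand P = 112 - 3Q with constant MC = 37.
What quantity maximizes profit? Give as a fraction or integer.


TR = P*Q = (112 - 3Q)Q = 112Q - 3Q^2
MR = dTR/dQ = 112 - 6Q
Set MR = MC:
112 - 6Q = 37
75 = 6Q
Q* = 75/6 = 25/2

25/2


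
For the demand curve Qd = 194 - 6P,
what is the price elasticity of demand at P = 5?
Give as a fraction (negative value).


dQ/dP = -6
At P = 5: Q = 194 - 6*5 = 164
E = (dQ/dP)(P/Q) = (-6)(5/164) = -15/82

-15/82


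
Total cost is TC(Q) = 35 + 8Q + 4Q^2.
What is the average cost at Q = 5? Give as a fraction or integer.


TC(5) = 35 + 8*5 + 4*5^2
TC(5) = 35 + 40 + 100 = 175
AC = TC/Q = 175/5 = 35

35


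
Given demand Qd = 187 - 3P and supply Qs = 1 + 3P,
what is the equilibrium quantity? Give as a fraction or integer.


First find equilibrium price:
187 - 3P = 1 + 3P
P* = 186/6 = 31
Then substitute into demand:
Q* = 187 - 3 * 31 = 94

94


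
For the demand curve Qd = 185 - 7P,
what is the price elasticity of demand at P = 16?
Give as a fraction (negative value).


dQ/dP = -7
At P = 16: Q = 185 - 7*16 = 73
E = (dQ/dP)(P/Q) = (-7)(16/73) = -112/73

-112/73


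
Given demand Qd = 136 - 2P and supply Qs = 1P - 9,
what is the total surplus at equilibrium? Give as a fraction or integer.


Find equilibrium: 136 - 2P = 1P - 9
136 + 9 = 3P
P* = 145/3 = 145/3
Q* = 1*145/3 - 9 = 118/3
Inverse demand: P = 68 - Q/2, so P_max = 68
Inverse supply: P = 9 + Q/1, so P_min = 9
CS = (1/2) * 118/3 * (68 - 145/3) = 3481/9
PS = (1/2) * 118/3 * (145/3 - 9) = 6962/9
TS = CS + PS = 3481/9 + 6962/9 = 3481/3

3481/3


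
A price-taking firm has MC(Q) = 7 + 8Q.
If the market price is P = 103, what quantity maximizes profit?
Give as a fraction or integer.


In perfect competition, profit is maximized where P = MC.
103 = 7 + 8Q
96 = 8Q
Q* = 96/8 = 12

12


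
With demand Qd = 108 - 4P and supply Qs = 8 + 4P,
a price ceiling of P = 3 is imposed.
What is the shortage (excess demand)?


At P = 3:
Qd = 108 - 4*3 = 96
Qs = 8 + 4*3 = 20
Shortage = Qd - Qs = 96 - 20 = 76

76


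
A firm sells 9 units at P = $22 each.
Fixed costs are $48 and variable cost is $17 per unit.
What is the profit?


Total Revenue = P * Q = 22 * 9 = $198
Total Cost = FC + VC*Q = 48 + 17*9 = $201
Profit = TR - TC = 198 - 201 = $-3

$-3


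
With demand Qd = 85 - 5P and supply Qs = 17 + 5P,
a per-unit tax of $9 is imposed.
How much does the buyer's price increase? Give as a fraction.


With a per-unit tax, the buyer's price increase depends on relative slopes.
Supply slope: d = 5, Demand slope: b = 5
Buyer's price increase = d * tax / (b + d)
= 5 * 9 / (5 + 5)
= 45 / 10 = 9/2

9/2


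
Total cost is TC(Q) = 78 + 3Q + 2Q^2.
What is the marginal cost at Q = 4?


MC = dTC/dQ = 3 + 2*2*Q
At Q = 4:
MC = 3 + 4*4
MC = 3 + 16 = 19

19


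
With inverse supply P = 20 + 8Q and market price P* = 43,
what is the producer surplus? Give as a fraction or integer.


Minimum supply price (at Q=0): P_min = 20
Quantity supplied at P* = 43:
Q* = (43 - 20)/8 = 23/8
PS = (1/2) * Q* * (P* - P_min)
PS = (1/2) * 23/8 * (43 - 20)
PS = (1/2) * 23/8 * 23 = 529/16

529/16


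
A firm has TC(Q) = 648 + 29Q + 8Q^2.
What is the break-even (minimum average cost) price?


AC(Q) = 648/Q + 29 + 8Q
To minimize: dAC/dQ = -648/Q^2 + 8 = 0
Q^2 = 648/8 = 81
Q* = 9
Min AC = 648/9 + 29 + 8*9
Min AC = 72 + 29 + 72 = 173

173


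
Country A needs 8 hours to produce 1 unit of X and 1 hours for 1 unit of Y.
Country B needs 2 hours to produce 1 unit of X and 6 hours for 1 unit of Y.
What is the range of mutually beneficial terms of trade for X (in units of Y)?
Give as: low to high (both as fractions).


Opportunity cost of X for Country A = hours_X / hours_Y = 8/1 = 8 units of Y
Opportunity cost of X for Country B = hours_X / hours_Y = 2/6 = 1/3 units of Y
Terms of trade must be between the two opportunity costs.
Range: 1/3 to 8

1/3 to 8


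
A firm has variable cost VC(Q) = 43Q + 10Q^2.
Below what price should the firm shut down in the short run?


AVC(Q) = VC(Q)/Q = 43 + 10Q
AVC is increasing in Q, so minimum AVC is at Q -> 0+.
Min AVC = 43
The firm should shut down if P < 43.

43


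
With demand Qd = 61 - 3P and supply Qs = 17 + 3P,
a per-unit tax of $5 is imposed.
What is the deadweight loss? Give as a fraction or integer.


Pre-tax equilibrium quantity: Q* = 39
Post-tax equilibrium quantity: Q_tax = 63/2
Reduction in quantity: Q* - Q_tax = 15/2
DWL = (1/2) * tax * (Q* - Q_tax)
DWL = (1/2) * 5 * 15/2 = 75/4

75/4


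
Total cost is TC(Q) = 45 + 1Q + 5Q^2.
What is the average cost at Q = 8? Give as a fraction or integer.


TC(8) = 45 + 1*8 + 5*8^2
TC(8) = 45 + 8 + 320 = 373
AC = TC/Q = 373/8 = 373/8

373/8


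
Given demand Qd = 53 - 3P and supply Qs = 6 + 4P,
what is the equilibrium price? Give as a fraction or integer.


At equilibrium, Qd = Qs.
53 - 3P = 6 + 4P
53 - 6 = 3P + 4P
47 = 7P
P* = 47/7 = 47/7

47/7


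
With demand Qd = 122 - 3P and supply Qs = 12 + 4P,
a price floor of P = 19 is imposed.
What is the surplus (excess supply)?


At P = 19:
Qd = 122 - 3*19 = 65
Qs = 12 + 4*19 = 88
Surplus = Qs - Qd = 88 - 65 = 23

23


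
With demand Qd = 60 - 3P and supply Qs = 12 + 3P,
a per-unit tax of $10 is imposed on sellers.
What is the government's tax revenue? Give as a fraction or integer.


With tax on sellers, new supply: Qs' = 12 + 3(P - 10)
= 3P - 18
New equilibrium quantity:
Q_new = 21
Tax revenue = tax * Q_new = 10 * 21 = 210

210


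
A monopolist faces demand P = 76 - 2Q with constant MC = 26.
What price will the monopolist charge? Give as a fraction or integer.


MR = 76 - 4Q
Set MR = MC: 76 - 4Q = 26
Q* = 25/2
Substitute into demand:
P* = 76 - 2*25/2 = 51

51


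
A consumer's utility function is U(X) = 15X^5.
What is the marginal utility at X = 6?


MU = dU/dX = 15*5*X^(5-1)
MU = 75*X^4
At X = 6:
MU = 75 * 6^4
MU = 75 * 1296 = 97200

97200


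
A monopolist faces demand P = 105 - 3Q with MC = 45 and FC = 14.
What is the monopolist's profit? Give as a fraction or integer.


MR = MC: 105 - 6Q = 45
Q* = 10
P* = 105 - 3*10 = 75
Profit = (P* - MC)*Q* - FC
= (75 - 45)*10 - 14
= 30*10 - 14
= 300 - 14 = 286

286


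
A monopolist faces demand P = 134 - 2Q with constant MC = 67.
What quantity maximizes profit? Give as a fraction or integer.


TR = P*Q = (134 - 2Q)Q = 134Q - 2Q^2
MR = dTR/dQ = 134 - 4Q
Set MR = MC:
134 - 4Q = 67
67 = 4Q
Q* = 67/4 = 67/4

67/4


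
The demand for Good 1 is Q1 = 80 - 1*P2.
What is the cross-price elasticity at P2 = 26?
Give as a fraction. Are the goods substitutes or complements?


dQ1/dP2 = -1
At P2 = 26: Q1 = 80 - 1*26 = 54
Exy = (dQ1/dP2)(P2/Q1) = -1 * 26 / 54 = -13/27
Since Exy < 0, the goods are complements.

-13/27 (complements)


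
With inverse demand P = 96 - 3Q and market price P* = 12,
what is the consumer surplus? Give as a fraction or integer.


Maximum willingness to pay (at Q=0): P_max = 96
Quantity demanded at P* = 12:
Q* = (96 - 12)/3 = 28
CS = (1/2) * Q* * (P_max - P*)
CS = (1/2) * 28 * (96 - 12)
CS = (1/2) * 28 * 84 = 1176

1176


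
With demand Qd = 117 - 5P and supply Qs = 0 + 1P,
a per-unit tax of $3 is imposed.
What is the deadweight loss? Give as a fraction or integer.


Pre-tax equilibrium quantity: Q* = 39/2
Post-tax equilibrium quantity: Q_tax = 17
Reduction in quantity: Q* - Q_tax = 5/2
DWL = (1/2) * tax * (Q* - Q_tax)
DWL = (1/2) * 3 * 5/2 = 15/4

15/4


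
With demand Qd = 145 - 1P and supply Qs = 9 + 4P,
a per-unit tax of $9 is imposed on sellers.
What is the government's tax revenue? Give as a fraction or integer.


With tax on sellers, new supply: Qs' = 9 + 4(P - 9)
= 4P - 27
New equilibrium quantity:
Q_new = 553/5
Tax revenue = tax * Q_new = 9 * 553/5 = 4977/5

4977/5


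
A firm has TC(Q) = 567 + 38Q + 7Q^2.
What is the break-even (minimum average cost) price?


AC(Q) = 567/Q + 38 + 7Q
To minimize: dAC/dQ = -567/Q^2 + 7 = 0
Q^2 = 567/7 = 81
Q* = 9
Min AC = 567/9 + 38 + 7*9
Min AC = 63 + 38 + 63 = 164

164


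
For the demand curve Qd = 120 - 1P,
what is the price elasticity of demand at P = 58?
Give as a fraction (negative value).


dQ/dP = -1
At P = 58: Q = 120 - 1*58 = 62
E = (dQ/dP)(P/Q) = (-1)(58/62) = -29/31

-29/31


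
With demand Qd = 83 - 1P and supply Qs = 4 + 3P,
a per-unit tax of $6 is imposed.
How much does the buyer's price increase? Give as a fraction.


With a per-unit tax, the buyer's price increase depends on relative slopes.
Supply slope: d = 3, Demand slope: b = 1
Buyer's price increase = d * tax / (b + d)
= 3 * 6 / (1 + 3)
= 18 / 4 = 9/2

9/2


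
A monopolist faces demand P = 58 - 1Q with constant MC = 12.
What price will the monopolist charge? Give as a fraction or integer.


MR = 58 - 2Q
Set MR = MC: 58 - 2Q = 12
Q* = 23
Substitute into demand:
P* = 58 - 1*23 = 35

35


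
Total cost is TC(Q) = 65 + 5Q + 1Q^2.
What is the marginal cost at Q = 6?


MC = dTC/dQ = 5 + 2*1*Q
At Q = 6:
MC = 5 + 2*6
MC = 5 + 12 = 17

17


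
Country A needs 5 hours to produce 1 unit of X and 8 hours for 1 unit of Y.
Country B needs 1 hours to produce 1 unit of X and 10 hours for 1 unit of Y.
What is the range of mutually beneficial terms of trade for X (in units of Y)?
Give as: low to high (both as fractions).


Opportunity cost of X for Country A = hours_X / hours_Y = 5/8 = 5/8 units of Y
Opportunity cost of X for Country B = hours_X / hours_Y = 1/10 = 1/10 units of Y
Terms of trade must be between the two opportunity costs.
Range: 1/10 to 5/8

1/10 to 5/8


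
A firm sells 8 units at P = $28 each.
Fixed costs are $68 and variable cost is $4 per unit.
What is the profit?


Total Revenue = P * Q = 28 * 8 = $224
Total Cost = FC + VC*Q = 68 + 4*8 = $100
Profit = TR - TC = 224 - 100 = $124

$124


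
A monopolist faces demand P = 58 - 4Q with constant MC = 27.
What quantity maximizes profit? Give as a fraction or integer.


TR = P*Q = (58 - 4Q)Q = 58Q - 4Q^2
MR = dTR/dQ = 58 - 8Q
Set MR = MC:
58 - 8Q = 27
31 = 8Q
Q* = 31/8 = 31/8

31/8


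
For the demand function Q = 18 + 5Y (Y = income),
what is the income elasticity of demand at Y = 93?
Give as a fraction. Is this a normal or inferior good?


dQ/dY = 5
At Y = 93: Q = 18 + 5*93 = 483
Ey = (dQ/dY)(Y/Q) = 5 * 93 / 483 = 155/161
Since Ey > 0, this is a normal good.

155/161 (normal good)


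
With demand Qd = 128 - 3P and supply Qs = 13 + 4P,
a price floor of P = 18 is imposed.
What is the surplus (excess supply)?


At P = 18:
Qd = 128 - 3*18 = 74
Qs = 13 + 4*18 = 85
Surplus = Qs - Qd = 85 - 74 = 11

11


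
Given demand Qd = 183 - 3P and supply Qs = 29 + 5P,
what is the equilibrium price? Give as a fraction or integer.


At equilibrium, Qd = Qs.
183 - 3P = 29 + 5P
183 - 29 = 3P + 5P
154 = 8P
P* = 154/8 = 77/4

77/4


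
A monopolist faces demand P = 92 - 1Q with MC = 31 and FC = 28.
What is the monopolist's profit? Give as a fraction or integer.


MR = MC: 92 - 2Q = 31
Q* = 61/2
P* = 92 - 1*61/2 = 123/2
Profit = (P* - MC)*Q* - FC
= (123/2 - 31)*61/2 - 28
= 61/2*61/2 - 28
= 3721/4 - 28 = 3609/4

3609/4


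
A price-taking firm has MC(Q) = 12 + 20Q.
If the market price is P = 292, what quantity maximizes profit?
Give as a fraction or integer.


In perfect competition, profit is maximized where P = MC.
292 = 12 + 20Q
280 = 20Q
Q* = 280/20 = 14

14


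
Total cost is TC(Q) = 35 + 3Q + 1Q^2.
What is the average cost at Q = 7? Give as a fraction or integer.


TC(7) = 35 + 3*7 + 1*7^2
TC(7) = 35 + 21 + 49 = 105
AC = TC/Q = 105/7 = 15

15


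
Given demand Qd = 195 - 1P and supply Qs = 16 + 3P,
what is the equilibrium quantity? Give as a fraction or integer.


First find equilibrium price:
195 - 1P = 16 + 3P
P* = 179/4 = 179/4
Then substitute into demand:
Q* = 195 - 1 * 179/4 = 601/4

601/4


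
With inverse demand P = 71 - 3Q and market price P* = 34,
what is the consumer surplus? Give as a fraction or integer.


Maximum willingness to pay (at Q=0): P_max = 71
Quantity demanded at P* = 34:
Q* = (71 - 34)/3 = 37/3
CS = (1/2) * Q* * (P_max - P*)
CS = (1/2) * 37/3 * (71 - 34)
CS = (1/2) * 37/3 * 37 = 1369/6

1369/6


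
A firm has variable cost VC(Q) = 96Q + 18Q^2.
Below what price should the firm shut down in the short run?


AVC(Q) = VC(Q)/Q = 96 + 18Q
AVC is increasing in Q, so minimum AVC is at Q -> 0+.
Min AVC = 96
The firm should shut down if P < 96.

96


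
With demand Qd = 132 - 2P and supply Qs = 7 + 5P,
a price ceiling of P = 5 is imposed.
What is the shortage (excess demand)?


At P = 5:
Qd = 132 - 2*5 = 122
Qs = 7 + 5*5 = 32
Shortage = Qd - Qs = 122 - 32 = 90

90


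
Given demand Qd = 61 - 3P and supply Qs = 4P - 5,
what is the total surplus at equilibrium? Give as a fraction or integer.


Find equilibrium: 61 - 3P = 4P - 5
61 + 5 = 7P
P* = 66/7 = 66/7
Q* = 4*66/7 - 5 = 229/7
Inverse demand: P = 61/3 - Q/3, so P_max = 61/3
Inverse supply: P = 5/4 + Q/4, so P_min = 5/4
CS = (1/2) * 229/7 * (61/3 - 66/7) = 52441/294
PS = (1/2) * 229/7 * (66/7 - 5/4) = 52441/392
TS = CS + PS = 52441/294 + 52441/392 = 52441/168

52441/168


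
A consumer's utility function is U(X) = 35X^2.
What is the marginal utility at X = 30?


MU = dU/dX = 35*2*X^(2-1)
MU = 70*X^1
At X = 30:
MU = 70 * 30^1
MU = 70 * 30 = 2100

2100


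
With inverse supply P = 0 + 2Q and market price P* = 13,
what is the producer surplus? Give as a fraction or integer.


Minimum supply price (at Q=0): P_min = 0
Quantity supplied at P* = 13:
Q* = (13 - 0)/2 = 13/2
PS = (1/2) * Q* * (P* - P_min)
PS = (1/2) * 13/2 * (13 - 0)
PS = (1/2) * 13/2 * 13 = 169/4

169/4


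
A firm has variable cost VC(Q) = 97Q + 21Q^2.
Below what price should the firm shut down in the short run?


AVC(Q) = VC(Q)/Q = 97 + 21Q
AVC is increasing in Q, so minimum AVC is at Q -> 0+.
Min AVC = 97
The firm should shut down if P < 97.

97


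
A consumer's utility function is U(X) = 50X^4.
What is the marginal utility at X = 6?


MU = dU/dX = 50*4*X^(4-1)
MU = 200*X^3
At X = 6:
MU = 200 * 6^3
MU = 200 * 216 = 43200

43200


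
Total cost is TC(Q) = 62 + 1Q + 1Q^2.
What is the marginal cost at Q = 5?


MC = dTC/dQ = 1 + 2*1*Q
At Q = 5:
MC = 1 + 2*5
MC = 1 + 10 = 11

11


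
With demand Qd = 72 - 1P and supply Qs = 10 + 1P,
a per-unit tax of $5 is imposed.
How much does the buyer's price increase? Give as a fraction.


With a per-unit tax, the buyer's price increase depends on relative slopes.
Supply slope: d = 1, Demand slope: b = 1
Buyer's price increase = d * tax / (b + d)
= 1 * 5 / (1 + 1)
= 5 / 2 = 5/2

5/2


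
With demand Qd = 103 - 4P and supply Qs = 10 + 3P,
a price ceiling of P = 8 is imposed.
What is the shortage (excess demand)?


At P = 8:
Qd = 103 - 4*8 = 71
Qs = 10 + 3*8 = 34
Shortage = Qd - Qs = 71 - 34 = 37

37


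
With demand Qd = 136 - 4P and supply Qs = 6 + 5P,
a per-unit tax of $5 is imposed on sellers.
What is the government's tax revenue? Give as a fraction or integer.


With tax on sellers, new supply: Qs' = 6 + 5(P - 5)
= 5P - 19
New equilibrium quantity:
Q_new = 604/9
Tax revenue = tax * Q_new = 5 * 604/9 = 3020/9

3020/9


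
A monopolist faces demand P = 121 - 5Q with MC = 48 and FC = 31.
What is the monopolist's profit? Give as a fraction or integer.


MR = MC: 121 - 10Q = 48
Q* = 73/10
P* = 121 - 5*73/10 = 169/2
Profit = (P* - MC)*Q* - FC
= (169/2 - 48)*73/10 - 31
= 73/2*73/10 - 31
= 5329/20 - 31 = 4709/20

4709/20


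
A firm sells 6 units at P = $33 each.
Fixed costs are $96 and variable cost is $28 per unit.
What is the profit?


Total Revenue = P * Q = 33 * 6 = $198
Total Cost = FC + VC*Q = 96 + 28*6 = $264
Profit = TR - TC = 198 - 264 = $-66

$-66


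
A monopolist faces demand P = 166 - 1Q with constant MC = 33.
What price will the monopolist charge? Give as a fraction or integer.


MR = 166 - 2Q
Set MR = MC: 166 - 2Q = 33
Q* = 133/2
Substitute into demand:
P* = 166 - 1*133/2 = 199/2

199/2


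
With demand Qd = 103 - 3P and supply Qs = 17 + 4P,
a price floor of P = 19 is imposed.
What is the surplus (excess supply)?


At P = 19:
Qd = 103 - 3*19 = 46
Qs = 17 + 4*19 = 93
Surplus = Qs - Qd = 93 - 46 = 47

47


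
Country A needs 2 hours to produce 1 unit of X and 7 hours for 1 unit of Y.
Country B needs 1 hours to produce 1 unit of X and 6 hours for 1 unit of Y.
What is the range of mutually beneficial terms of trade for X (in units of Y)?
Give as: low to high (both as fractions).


Opportunity cost of X for Country A = hours_X / hours_Y = 2/7 = 2/7 units of Y
Opportunity cost of X for Country B = hours_X / hours_Y = 1/6 = 1/6 units of Y
Terms of trade must be between the two opportunity costs.
Range: 1/6 to 2/7

1/6 to 2/7


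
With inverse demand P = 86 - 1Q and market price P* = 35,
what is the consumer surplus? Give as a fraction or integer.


Maximum willingness to pay (at Q=0): P_max = 86
Quantity demanded at P* = 35:
Q* = (86 - 35)/1 = 51
CS = (1/2) * Q* * (P_max - P*)
CS = (1/2) * 51 * (86 - 35)
CS = (1/2) * 51 * 51 = 2601/2

2601/2


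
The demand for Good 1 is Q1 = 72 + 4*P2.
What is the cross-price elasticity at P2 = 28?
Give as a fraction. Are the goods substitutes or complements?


dQ1/dP2 = 4
At P2 = 28: Q1 = 72 + 4*28 = 184
Exy = (dQ1/dP2)(P2/Q1) = 4 * 28 / 184 = 14/23
Since Exy > 0, the goods are substitutes.

14/23 (substitutes)


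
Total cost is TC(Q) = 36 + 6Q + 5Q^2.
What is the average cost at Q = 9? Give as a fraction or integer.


TC(9) = 36 + 6*9 + 5*9^2
TC(9) = 36 + 54 + 405 = 495
AC = TC/Q = 495/9 = 55

55


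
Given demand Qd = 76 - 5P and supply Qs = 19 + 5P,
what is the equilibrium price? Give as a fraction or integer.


At equilibrium, Qd = Qs.
76 - 5P = 19 + 5P
76 - 19 = 5P + 5P
57 = 10P
P* = 57/10 = 57/10

57/10


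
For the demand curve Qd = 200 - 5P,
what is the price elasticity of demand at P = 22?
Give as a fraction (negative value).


dQ/dP = -5
At P = 22: Q = 200 - 5*22 = 90
E = (dQ/dP)(P/Q) = (-5)(22/90) = -11/9

-11/9


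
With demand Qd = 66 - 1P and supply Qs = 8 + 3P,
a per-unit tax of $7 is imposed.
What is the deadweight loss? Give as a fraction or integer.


Pre-tax equilibrium quantity: Q* = 103/2
Post-tax equilibrium quantity: Q_tax = 185/4
Reduction in quantity: Q* - Q_tax = 21/4
DWL = (1/2) * tax * (Q* - Q_tax)
DWL = (1/2) * 7 * 21/4 = 147/8

147/8


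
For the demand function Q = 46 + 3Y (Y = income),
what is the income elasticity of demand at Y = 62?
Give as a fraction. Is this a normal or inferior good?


dQ/dY = 3
At Y = 62: Q = 46 + 3*62 = 232
Ey = (dQ/dY)(Y/Q) = 3 * 62 / 232 = 93/116
Since Ey > 0, this is a normal good.

93/116 (normal good)


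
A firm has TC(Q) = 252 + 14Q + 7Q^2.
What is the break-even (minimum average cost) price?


AC(Q) = 252/Q + 14 + 7Q
To minimize: dAC/dQ = -252/Q^2 + 7 = 0
Q^2 = 252/7 = 36
Q* = 6
Min AC = 252/6 + 14 + 7*6
Min AC = 42 + 14 + 42 = 98

98


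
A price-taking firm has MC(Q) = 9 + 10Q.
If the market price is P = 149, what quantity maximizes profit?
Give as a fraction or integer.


In perfect competition, profit is maximized where P = MC.
149 = 9 + 10Q
140 = 10Q
Q* = 140/10 = 14

14


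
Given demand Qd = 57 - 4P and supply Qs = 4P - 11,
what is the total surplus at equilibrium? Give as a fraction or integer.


Find equilibrium: 57 - 4P = 4P - 11
57 + 11 = 8P
P* = 68/8 = 17/2
Q* = 4*17/2 - 11 = 23
Inverse demand: P = 57/4 - Q/4, so P_max = 57/4
Inverse supply: P = 11/4 + Q/4, so P_min = 11/4
CS = (1/2) * 23 * (57/4 - 17/2) = 529/8
PS = (1/2) * 23 * (17/2 - 11/4) = 529/8
TS = CS + PS = 529/8 + 529/8 = 529/4

529/4


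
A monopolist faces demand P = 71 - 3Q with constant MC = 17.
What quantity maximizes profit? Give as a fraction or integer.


TR = P*Q = (71 - 3Q)Q = 71Q - 3Q^2
MR = dTR/dQ = 71 - 6Q
Set MR = MC:
71 - 6Q = 17
54 = 6Q
Q* = 54/6 = 9

9


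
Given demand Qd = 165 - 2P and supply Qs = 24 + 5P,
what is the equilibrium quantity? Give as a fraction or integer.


First find equilibrium price:
165 - 2P = 24 + 5P
P* = 141/7 = 141/7
Then substitute into demand:
Q* = 165 - 2 * 141/7 = 873/7

873/7


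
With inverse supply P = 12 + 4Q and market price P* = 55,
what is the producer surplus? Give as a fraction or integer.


Minimum supply price (at Q=0): P_min = 12
Quantity supplied at P* = 55:
Q* = (55 - 12)/4 = 43/4
PS = (1/2) * Q* * (P* - P_min)
PS = (1/2) * 43/4 * (55 - 12)
PS = (1/2) * 43/4 * 43 = 1849/8

1849/8


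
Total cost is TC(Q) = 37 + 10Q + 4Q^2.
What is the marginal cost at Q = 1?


MC = dTC/dQ = 10 + 2*4*Q
At Q = 1:
MC = 10 + 8*1
MC = 10 + 8 = 18

18


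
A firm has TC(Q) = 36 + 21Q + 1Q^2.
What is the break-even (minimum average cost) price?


AC(Q) = 36/Q + 21 + 1Q
To minimize: dAC/dQ = -36/Q^2 + 1 = 0
Q^2 = 36/1 = 36
Q* = 6
Min AC = 36/6 + 21 + 1*6
Min AC = 6 + 21 + 6 = 33

33


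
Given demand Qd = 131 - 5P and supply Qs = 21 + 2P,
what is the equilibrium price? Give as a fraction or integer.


At equilibrium, Qd = Qs.
131 - 5P = 21 + 2P
131 - 21 = 5P + 2P
110 = 7P
P* = 110/7 = 110/7

110/7


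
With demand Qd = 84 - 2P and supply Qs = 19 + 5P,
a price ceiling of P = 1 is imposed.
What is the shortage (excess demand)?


At P = 1:
Qd = 84 - 2*1 = 82
Qs = 19 + 5*1 = 24
Shortage = Qd - Qs = 82 - 24 = 58

58


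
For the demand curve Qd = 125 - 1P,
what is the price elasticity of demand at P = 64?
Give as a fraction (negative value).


dQ/dP = -1
At P = 64: Q = 125 - 1*64 = 61
E = (dQ/dP)(P/Q) = (-1)(64/61) = -64/61

-64/61


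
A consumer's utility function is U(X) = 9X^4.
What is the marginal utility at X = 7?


MU = dU/dX = 9*4*X^(4-1)
MU = 36*X^3
At X = 7:
MU = 36 * 7^3
MU = 36 * 343 = 12348

12348


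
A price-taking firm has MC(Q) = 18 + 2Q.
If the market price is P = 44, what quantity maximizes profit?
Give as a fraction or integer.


In perfect competition, profit is maximized where P = MC.
44 = 18 + 2Q
26 = 2Q
Q* = 26/2 = 13

13


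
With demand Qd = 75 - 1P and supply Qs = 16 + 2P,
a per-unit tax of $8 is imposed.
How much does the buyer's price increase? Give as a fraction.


With a per-unit tax, the buyer's price increase depends on relative slopes.
Supply slope: d = 2, Demand slope: b = 1
Buyer's price increase = d * tax / (b + d)
= 2 * 8 / (1 + 2)
= 16 / 3 = 16/3

16/3


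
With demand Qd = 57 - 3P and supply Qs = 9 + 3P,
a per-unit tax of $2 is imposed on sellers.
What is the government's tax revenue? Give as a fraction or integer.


With tax on sellers, new supply: Qs' = 9 + 3(P - 2)
= 3 + 3P
New equilibrium quantity:
Q_new = 30
Tax revenue = tax * Q_new = 2 * 30 = 60

60


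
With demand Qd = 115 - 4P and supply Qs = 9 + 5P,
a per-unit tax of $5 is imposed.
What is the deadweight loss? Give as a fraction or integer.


Pre-tax equilibrium quantity: Q* = 611/9
Post-tax equilibrium quantity: Q_tax = 511/9
Reduction in quantity: Q* - Q_tax = 100/9
DWL = (1/2) * tax * (Q* - Q_tax)
DWL = (1/2) * 5 * 100/9 = 250/9

250/9


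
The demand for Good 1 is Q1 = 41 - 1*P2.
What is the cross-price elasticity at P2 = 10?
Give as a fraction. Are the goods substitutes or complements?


dQ1/dP2 = -1
At P2 = 10: Q1 = 41 - 1*10 = 31
Exy = (dQ1/dP2)(P2/Q1) = -1 * 10 / 31 = -10/31
Since Exy < 0, the goods are complements.

-10/31 (complements)


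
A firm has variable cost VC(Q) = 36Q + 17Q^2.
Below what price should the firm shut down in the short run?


AVC(Q) = VC(Q)/Q = 36 + 17Q
AVC is increasing in Q, so minimum AVC is at Q -> 0+.
Min AVC = 36
The firm should shut down if P < 36.

36
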